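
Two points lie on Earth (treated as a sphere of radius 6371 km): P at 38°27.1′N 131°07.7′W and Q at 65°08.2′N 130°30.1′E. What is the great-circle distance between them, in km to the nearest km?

Let φ₁ = 0.6711 rad, φ₂ = 1.1368 rad, and Δλ = -1.7169 rad.
cos c = sin φ₁ sin φ₂ + cos φ₁ cos φ₂ cos Δλ = (0.6219)(0.9073) + (0.7831)(0.4205)(-0.1456) = 0.51629,
so c = arccos(0.51629) = 1.02829 rad.
Distance = R·c = 6371 × 1.0283 ≈ 6551 km.

6551 km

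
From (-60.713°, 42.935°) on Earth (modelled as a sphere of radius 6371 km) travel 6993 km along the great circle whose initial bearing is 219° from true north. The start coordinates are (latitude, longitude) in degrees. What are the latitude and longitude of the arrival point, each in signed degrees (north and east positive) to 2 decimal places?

Angular distance δ = d/R = 6993/6371 = 1.09763 rad; initial bearing θ = 3.8223 rad.
sin φ₂ = sin φ₁ cos δ + cos φ₁ sin δ cos θ = (-0.8722)(0.4557) + (0.4892)(0.8901)(-0.7771) = -0.7359, so φ₂ = -47.38°.
Δλ = atan2(sin θ sin δ cos φ₁, cos δ − sin φ₁ sin φ₂) = atan2(-0.2740, -0.1861) = -124.180°.
λ₂ = 42.935° − 124.180° = -81.25°.

-47.38°, -81.25°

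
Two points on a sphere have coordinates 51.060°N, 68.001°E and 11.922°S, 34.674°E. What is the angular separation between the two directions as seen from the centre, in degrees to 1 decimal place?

With latitudes φ₁ = 51.060°, φ₂ = -11.922° and longitude difference Δλ = -33.327°:
Haversine: a = sin²(Δφ/2) + cos φ₁ cos φ₂ sin²(Δλ/2) = 0.2729 + (0.6285)(0.9784)(0.0822) = 0.32343.
Central angle c = 2·arcsin(√a) = 1.20987 rad.
So the angular separation is 69.3°.

69.3°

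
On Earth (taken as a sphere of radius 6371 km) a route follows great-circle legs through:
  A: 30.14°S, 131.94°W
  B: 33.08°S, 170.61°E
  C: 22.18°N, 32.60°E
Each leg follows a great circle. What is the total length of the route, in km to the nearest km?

21117 km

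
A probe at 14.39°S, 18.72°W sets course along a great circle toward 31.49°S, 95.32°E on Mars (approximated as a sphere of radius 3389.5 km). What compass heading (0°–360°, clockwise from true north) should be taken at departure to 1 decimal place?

127.3°

With φ₁ = -0.2512, φ₂ = -0.5496, Δλ = 1.9904 rad, the forward-azimuth formula gives
θ = atan2( sin Δλ cos φ₂ , cos φ₁ sin φ₂ − sin φ₁ cos φ₂ cos Δλ ) = atan2(0.7788, -0.5923) = 127.25°.
So the initial bearing is 127.3°.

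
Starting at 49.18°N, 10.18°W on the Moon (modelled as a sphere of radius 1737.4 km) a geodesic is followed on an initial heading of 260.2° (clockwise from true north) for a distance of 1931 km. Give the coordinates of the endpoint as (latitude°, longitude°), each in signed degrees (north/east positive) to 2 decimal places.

13.64°, -75.53°

Angular distance δ = d/R = 1931/1737.4 = 1.11143 rad; initial bearing θ = 4.5413 rad.
sin φ₂ = sin φ₁ cos δ + cos φ₁ sin δ cos θ = (0.7568)(0.4434) + (0.6537)(0.8963)(-0.1702) = 0.2358, so φ₂ = 13.64°.
Δλ = atan2(sin θ sin δ cos φ₁, cos δ − sin φ₁ sin φ₂) = atan2(-0.5774, 0.2649) = -65.352°.
λ₂ = -10.180° − 65.352° = -75.53°.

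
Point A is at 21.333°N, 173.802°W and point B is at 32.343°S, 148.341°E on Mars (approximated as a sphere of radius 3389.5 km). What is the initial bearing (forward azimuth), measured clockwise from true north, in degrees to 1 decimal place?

215.0°

Δλ = -37.857° = -0.6607 rad.
y = sin Δλ · cos φ₂ = (-0.6137)(0.8449) = -0.5185
x = cos φ₁ sin φ₂ − sin φ₁ cos φ₂ cos Δλ = (0.9315)(-0.5350) − (0.3638)(0.8449)(0.7895) = -0.7410
θ = atan2(y, x) = -145.02°; adding 360° gives 215.0°.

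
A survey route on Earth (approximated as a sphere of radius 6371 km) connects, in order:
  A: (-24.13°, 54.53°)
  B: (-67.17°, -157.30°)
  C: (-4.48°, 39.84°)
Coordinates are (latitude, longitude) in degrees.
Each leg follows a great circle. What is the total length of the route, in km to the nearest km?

Leg A→B: central angle 1.4948 rad, distance 9523.3 km.
Leg B→C: central angle 1.8730 rad, distance 11933.0 km.
Total: 9523.3 + 11933.0 ≈ 21456 km.

21456 km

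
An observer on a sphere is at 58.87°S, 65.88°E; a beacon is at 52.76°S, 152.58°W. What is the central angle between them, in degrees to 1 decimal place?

64.1°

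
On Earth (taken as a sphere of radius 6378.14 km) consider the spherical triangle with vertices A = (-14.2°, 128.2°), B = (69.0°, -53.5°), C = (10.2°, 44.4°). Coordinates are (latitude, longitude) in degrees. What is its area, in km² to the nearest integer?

Side lengths (central angles): a = 1.4537, b = 1.5112, c = 2.1850 rad; semiperimeter s = 2.5749.
By l'Huilier's theorem, tan(E/4) = √[tan(s/2) tan((s−a)/2) tan((s−b)/2) tan((s−c)/2)], giving spherical excess E = 1.8563 rad.
Area = E·R² = 1.8563 × (6378.14)² ≈ 75516127 km².

75516127 km²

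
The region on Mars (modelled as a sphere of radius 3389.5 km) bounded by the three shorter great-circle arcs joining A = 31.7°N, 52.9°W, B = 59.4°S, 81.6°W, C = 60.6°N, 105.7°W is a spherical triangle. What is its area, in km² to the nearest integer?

Side lengths (central angles): a = 2.1197, b = 0.7808, c = 1.6433 rad; semiperimeter s = 2.2719.
By l'Huilier's theorem, tan(E/4) = √[tan(s/2) tan((s−a)/2) tan((s−b)/2) tan((s−c)/2)], giving spherical excess E = 0.8737 rad.
Area = E·R² = 0.8737 × (3389.5)² ≈ 10037803 km².

10037803 km²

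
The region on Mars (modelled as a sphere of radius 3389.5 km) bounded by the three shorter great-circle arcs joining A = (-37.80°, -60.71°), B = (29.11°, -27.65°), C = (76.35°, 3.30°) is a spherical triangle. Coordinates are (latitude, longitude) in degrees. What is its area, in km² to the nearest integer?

3532319 km²

Side lengths (central angles): a = 0.8638, b = 2.1105, c = 1.2866 rad; semiperimeter s = 2.1304.
By l'Huilier's theorem, tan(E/4) = √[tan(s/2) tan((s−a)/2) tan((s−b)/2) tan((s−c)/2)], giving spherical excess E = 0.3075 rad.
Area = E·R² = 0.3075 × (3389.5)² ≈ 3532319 km².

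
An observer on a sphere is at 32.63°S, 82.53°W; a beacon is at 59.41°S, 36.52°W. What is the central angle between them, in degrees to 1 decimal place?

In radians: φ₁ = -0.5695, φ₂ = -1.0369, Δλ = 46.010° = 0.8030 rad.
Haversine: a = sin²(Δφ/2) + cos φ₁ cos φ₂ sin²(Δλ/2) = 0.0536 + (0.8422)(0.5089)(0.1527) = 0.11909.
Central angle c = 2·arcsin(√a) = 0.70467 rad.
So the angular separation is 40.4°.

40.4°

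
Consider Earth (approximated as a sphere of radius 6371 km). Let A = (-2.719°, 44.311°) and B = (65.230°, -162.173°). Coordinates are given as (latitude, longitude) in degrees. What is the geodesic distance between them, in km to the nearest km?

Let φ₁ = -0.0475 rad, φ₂ = 1.1385 rad, and Δλ = 2.6794 rad.
Haversine: a = sin²(Δφ/2) + cos φ₁ cos φ₂ sin²(Δλ/2) = 0.3123 + (0.9989)(0.4190)(0.9475) = 0.70883.
Central angle c = 2·arcsin(√a) = 2.00166 rad.
Distance = R·c = 6371 × 2.0017 ≈ 12753 km.

12753 km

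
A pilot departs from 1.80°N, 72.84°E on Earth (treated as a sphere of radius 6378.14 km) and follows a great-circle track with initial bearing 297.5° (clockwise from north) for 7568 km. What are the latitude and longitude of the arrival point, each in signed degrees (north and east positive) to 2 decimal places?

26.08°, 6.55°

Angular distance δ = d/R = 7568/6378.14 = 1.18655 rad; initial bearing θ = 5.1924 rad.
sin φ₂ = sin φ₁ cos δ + cos φ₁ sin δ cos θ = (0.0314)(0.3749) + (0.9995)(0.9271)(0.4617) = 0.4396, so φ₂ = 26.08°.
Δλ = atan2(sin θ sin δ cos φ₁, cos δ − sin φ₁ sin φ₂) = atan2(-0.8219, 0.3610) = -66.286°.
λ₂ = 72.840° − 66.286° = 6.55°.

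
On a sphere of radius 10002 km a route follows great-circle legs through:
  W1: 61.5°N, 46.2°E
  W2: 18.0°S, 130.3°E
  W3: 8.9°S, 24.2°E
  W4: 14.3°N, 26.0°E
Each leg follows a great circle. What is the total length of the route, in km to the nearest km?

39898 km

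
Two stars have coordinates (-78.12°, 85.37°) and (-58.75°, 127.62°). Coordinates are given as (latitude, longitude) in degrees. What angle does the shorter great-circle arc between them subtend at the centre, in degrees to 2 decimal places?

23.70°

Let φ₁ = -1.3635 rad, φ₂ = -1.0254 rad, and Δλ = 0.7374 rad.
Haversine: a = sin²(Δφ/2) + cos φ₁ cos φ₂ sin²(Δλ/2) = 0.0283 + (0.2059)(0.5188)(0.1299) = 0.04217.
Central angle c = 2·arcsin(√a) = 0.41367 rad.
So the angular separation is 23.70°.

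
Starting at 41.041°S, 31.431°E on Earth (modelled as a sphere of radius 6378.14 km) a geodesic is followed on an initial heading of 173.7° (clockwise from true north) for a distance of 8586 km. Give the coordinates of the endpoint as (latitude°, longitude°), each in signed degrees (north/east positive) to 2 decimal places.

-61.30°, -161.44°

Angular distance δ = d/R = 8586/6378.14 = 1.34616 rad; initial bearing θ = 3.0316 rad.
sin φ₂ = sin φ₁ cos δ + cos φ₁ sin δ cos θ = (-0.6566)(0.2228) + (0.7542)(0.9749)(-0.9940) = -0.8771, so φ₂ = -61.30°.
Δλ = atan2(sin θ sin δ cos φ₁, cos δ − sin φ₁ sin φ₂) = atan2(0.0807, -0.3532) = 167.130°.
λ₂ = 31.431° + 167.130° = 198.56° → -161.44° after wrapping to (−180°, 180°].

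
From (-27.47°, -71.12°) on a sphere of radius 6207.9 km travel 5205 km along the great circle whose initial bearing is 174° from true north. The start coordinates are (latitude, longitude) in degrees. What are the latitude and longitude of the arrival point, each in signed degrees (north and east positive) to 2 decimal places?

Angular distance δ = d/R = 5205/6207.9 = 0.83845 rad; initial bearing θ = 3.0369 rad.
sin φ₂ = sin φ₁ cos δ + cos φ₁ sin δ cos θ = (-0.4613)(0.6686) + (0.8873)(0.7436)(-0.9945) = -0.9646, so φ₂ = -74.70°.
Δλ = atan2(sin θ sin δ cos φ₁, cos δ − sin φ₁ sin φ₂) = atan2(0.0690, 0.2237) = 17.136°.
λ₂ = -71.120° + 17.136° = -53.98°.

-74.70°, -53.98°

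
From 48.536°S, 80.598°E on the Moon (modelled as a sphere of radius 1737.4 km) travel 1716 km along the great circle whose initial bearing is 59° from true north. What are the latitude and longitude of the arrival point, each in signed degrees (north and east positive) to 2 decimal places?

Angular distance δ = d/R = 1716/1737.4 = 0.98768 rad; initial bearing θ = 1.0297 rad.
sin φ₂ = sin φ₁ cos δ + cos φ₁ sin δ cos θ = (-0.7494)(0.5506) + (0.6621)(0.8348)(0.5150) = -0.1279, so φ₂ = -7.35°.
Δλ = atan2(sin θ sin δ cos φ₁, cos δ − sin φ₁ sin φ₂) = atan2(0.4738, 0.4547) = 46.174°.
λ₂ = 80.598° + 46.174° = 126.77°.

-7.35°, 126.77°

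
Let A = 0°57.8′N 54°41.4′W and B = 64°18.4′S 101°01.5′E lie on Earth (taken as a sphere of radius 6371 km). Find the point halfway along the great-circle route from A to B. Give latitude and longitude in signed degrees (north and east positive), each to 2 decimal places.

-54.52°, -38.26°

Central angle δ = 1.9936 rad. Interpolating on the sphere with fraction f = 0.5:
P = [sin((1−f)δ)·A + sin(fδ)·B] / sin δ = 0.9208·A + 0.9208·B in Cartesian coordinates,
giving P = (0.4558, -0.3595, -0.8143), i.e. latitude -54.52°, longitude -38.26°.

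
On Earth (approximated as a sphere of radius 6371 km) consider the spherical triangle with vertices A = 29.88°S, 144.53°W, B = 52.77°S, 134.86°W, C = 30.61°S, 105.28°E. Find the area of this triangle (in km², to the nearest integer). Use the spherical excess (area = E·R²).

Side lengths (central angles): a = 1.4241, b = 1.5747, c = 0.4183 rad; semiperimeter s = 1.7085.
By l'Huilier's theorem, tan(E/4) = √[tan(s/2) tan((s−a)/2) tan((s−b)/2) tan((s−c)/2)], giving spherical excess E = 0.3632 rad.
Area = E·R² = 0.3632 × (6371)² ≈ 14742688 km².

14742688 km²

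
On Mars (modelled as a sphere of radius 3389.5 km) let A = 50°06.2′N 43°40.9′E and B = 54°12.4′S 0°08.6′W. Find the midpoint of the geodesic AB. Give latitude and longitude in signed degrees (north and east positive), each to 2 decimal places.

-2.21°, 22.83°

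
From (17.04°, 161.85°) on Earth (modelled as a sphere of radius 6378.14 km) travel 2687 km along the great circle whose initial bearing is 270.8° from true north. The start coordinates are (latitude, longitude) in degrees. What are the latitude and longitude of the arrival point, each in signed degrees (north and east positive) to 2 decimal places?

15.84°, 136.70°

Angular distance δ = d/R = 2687/6378.14 = 0.42128 rad; initial bearing θ = 4.7264 rad.
sin φ₂ = sin φ₁ cos δ + cos φ₁ sin δ cos θ = (0.2930)(0.9126) + (0.9561)(0.4089)(0.0140) = 0.2729, so φ₂ = 15.84°.
Δλ = atan2(sin θ sin δ cos φ₁, cos δ − sin φ₁ sin φ₂) = atan2(-0.3909, 0.8326) = -25.152°.
λ₂ = 161.850° − 25.152° = 136.70°.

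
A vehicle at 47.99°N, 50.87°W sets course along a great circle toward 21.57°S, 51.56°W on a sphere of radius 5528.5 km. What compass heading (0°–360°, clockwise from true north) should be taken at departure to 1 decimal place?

Δλ = -0.690° = -0.0120 rad.
y = sin Δλ · cos φ₂ = (-0.0120)(0.9300) = -0.0112
x = cos φ₁ sin φ₂ − sin φ₁ cos φ₂ cos Δλ = (0.6693)(-0.3676) − (0.7430)(0.9300)(0.9999) = -0.9370
θ = atan2(y, x) = -179.32°; adding 360° gives 180.7°.

180.7°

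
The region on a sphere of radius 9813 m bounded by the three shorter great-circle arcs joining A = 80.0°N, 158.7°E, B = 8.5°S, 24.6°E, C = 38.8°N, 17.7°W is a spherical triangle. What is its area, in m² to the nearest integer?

64470696 m²

Side lengths (central angles): a = 1.0730, b = 1.0678, c = 1.8391 rad; semiperimeter s = 1.9900.
By l'Huilier's theorem, tan(E/4) = √[tan(s/2) tan((s−a)/2) tan((s−b)/2) tan((s−c)/2)], giving spherical excess E = 0.6695 rad.
Area = E·R² = 0.6695 × (9813)² ≈ 64470696 m².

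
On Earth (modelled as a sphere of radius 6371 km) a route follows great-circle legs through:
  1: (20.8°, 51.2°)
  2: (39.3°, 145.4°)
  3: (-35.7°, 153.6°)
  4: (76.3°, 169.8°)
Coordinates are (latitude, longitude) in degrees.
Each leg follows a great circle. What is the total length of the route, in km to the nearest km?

29795 km

Leg 1→2: central angle 1.3980 rad, distance 8906.7 km.
Leg 2→3: central angle 1.3156 rad, distance 8382.0 km.
Leg 3→4: central angle 1.9630 rad, distance 12506.4 km.
Total: 8906.7 + 8382.0 + 12506.4 ≈ 29795 km.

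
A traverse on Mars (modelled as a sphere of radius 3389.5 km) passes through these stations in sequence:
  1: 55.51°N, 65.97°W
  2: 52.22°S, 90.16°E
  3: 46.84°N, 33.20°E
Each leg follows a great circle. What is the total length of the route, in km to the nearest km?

16327 km

Leg 1→2: central angle 2.8907 rad, distance 9797.9 km.
Leg 2→3: central angle 1.9263 rad, distance 6529.1 km.
Total: 9797.9 + 6529.1 ≈ 16327 km.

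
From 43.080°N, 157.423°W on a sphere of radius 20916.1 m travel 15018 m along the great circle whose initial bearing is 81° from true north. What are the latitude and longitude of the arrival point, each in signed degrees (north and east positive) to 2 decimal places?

Angular distance δ = d/R = 15018/20916.1 = 0.71801 rad; initial bearing θ = 1.4137 rad.
sin φ₂ = sin φ₁ cos δ + cos φ₁ sin δ cos θ = (0.6830)(0.7531) + (0.7304)(0.6579)(0.1564) = 0.5896, so φ₂ = 36.13°.
Δλ = atan2(sin θ sin δ cos φ₁, cos δ − sin φ₁ sin φ₂) = atan2(0.4746, 0.3504) = 53.559°.
λ₂ = -157.423° + 53.559° = -103.86°.

36.13°, -103.86°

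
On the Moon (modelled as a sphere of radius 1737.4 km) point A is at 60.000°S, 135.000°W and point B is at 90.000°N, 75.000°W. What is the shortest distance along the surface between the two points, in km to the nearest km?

In radians: φ₁ = -1.0472, φ₂ = 1.5708, Δλ = 60.000° = 1.0472 rad.
cos c = sin φ₁ sin φ₂ + cos φ₁ cos φ₂ cos Δλ = (-0.8660)(1.0000) + (0.5000)(0.0000)(0.5000) = -0.86603,
so c = arccos(-0.86603) = 2.61799 rad.
Distance = R·c = 1737.4 × 2.6180 ≈ 4549 km.

4549 km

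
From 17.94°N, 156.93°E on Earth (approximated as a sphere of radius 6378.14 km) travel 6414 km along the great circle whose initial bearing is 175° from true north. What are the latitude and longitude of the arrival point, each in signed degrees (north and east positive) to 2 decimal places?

-39.45°, 162.40°

Angular distance δ = d/R = 6414/6378.14 = 1.00562 rad; initial bearing θ = 3.0543 rad.
sin φ₂ = sin φ₁ cos δ + cos φ₁ sin δ cos θ = (0.3080)(0.5356) + (0.9514)(0.8445)(-0.9962) = -0.6354, so φ₂ = -39.45°.
Δλ = atan2(sin θ sin δ cos φ₁, cos δ − sin φ₁ sin φ₂) = atan2(0.0700, 0.7313) = 5.470°.
λ₂ = 156.930° + 5.470° = 162.40°.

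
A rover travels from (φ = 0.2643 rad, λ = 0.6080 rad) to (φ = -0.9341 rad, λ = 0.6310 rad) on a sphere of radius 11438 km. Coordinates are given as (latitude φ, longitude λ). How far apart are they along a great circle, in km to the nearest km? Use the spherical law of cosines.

With latitudes φ₁ = 15.143°, φ₂ = -53.520° and longitude difference Δλ = 1.318°:
cos c = sin φ₁ sin φ₂ + cos φ₁ cos φ₂ cos Δλ = (0.2612)(-0.8041) + (0.9653)(0.5945)(0.9997) = 0.36370,
so c = arccos(0.36370) = 1.19856 rad.
Distance = R·c = 11438 × 1.1986 ≈ 13709 km.

13709 km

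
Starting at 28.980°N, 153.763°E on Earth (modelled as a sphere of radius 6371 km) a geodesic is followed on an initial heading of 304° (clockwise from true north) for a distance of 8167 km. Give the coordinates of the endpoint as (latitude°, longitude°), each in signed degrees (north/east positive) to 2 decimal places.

Angular distance δ = d/R = 8167/6371 = 1.28190 rad; initial bearing θ = 5.3058 rad.
sin φ₂ = sin φ₁ cos δ + cos φ₁ sin δ cos θ = (0.4845)(0.2849) + (0.8748)(0.9586)(0.5592) = 0.6069, so φ₂ = 37.37°.
Δλ = atan2(sin θ sin δ cos φ₁, cos δ − sin φ₁ sin φ₂) = atan2(-0.6952, -0.0092) = -90.756°.
λ₂ = 153.763° − 90.756° = 63.01°.

37.37°, 63.01°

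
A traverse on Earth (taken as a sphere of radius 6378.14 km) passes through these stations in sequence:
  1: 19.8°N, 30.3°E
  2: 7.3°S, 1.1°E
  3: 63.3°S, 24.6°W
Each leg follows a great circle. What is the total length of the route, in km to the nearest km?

Leg 1→2: central angle 0.6894 rad, distance 4397.2 km.
Leg 2→3: central angle 1.0297 rad, distance 6567.4 km.
Total: 4397.2 + 6567.4 ≈ 10965 km.

10965 km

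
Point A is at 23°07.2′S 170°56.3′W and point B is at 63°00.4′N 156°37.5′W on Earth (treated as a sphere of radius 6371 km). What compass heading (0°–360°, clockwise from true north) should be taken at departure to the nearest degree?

With φ₁ = -0.4035, φ₂ = 1.0997, Δλ = 0.2498 rad, the forward-azimuth formula gives
θ = atan2( sin Δλ cos φ₂ , cos φ₁ sin φ₂ − sin φ₁ cos φ₂ cos Δλ ) = atan2(0.1122, 0.9922) = 6.45°.
So the initial bearing is 6°.

6°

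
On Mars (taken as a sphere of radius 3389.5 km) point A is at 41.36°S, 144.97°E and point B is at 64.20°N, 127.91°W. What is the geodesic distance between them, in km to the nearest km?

7415 km

With latitudes φ₁ = -41.360°, φ₂ = 64.200° and longitude difference Δλ = 87.120°:
cos c = sin φ₁ sin φ₂ + cos φ₁ cos φ₂ cos Δλ = (-0.6608)(0.9003) + (0.7506)(0.4352)(0.0502) = -0.57851,
so c = arccos(-0.57851) = 2.18769 rad.
Distance = R·c = 3389.5 × 2.1877 ≈ 7415 km.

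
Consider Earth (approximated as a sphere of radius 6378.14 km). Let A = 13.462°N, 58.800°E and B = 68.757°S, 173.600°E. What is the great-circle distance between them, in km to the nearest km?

Let φ₁ = 0.2350 rad, φ₂ = -1.2000 rad, and Δλ = 2.0036 rad.
cos c = sin φ₁ sin φ₂ + cos φ₁ cos φ₂ cos Δλ = (0.2328)(-0.9321) + (0.9725)(0.3623)(-0.4195) = -0.36478,
so c = arccos(-0.36478) = 1.94420 rad.
Distance = R·c = 6378.14 × 1.9442 ≈ 12400 km.

12400 km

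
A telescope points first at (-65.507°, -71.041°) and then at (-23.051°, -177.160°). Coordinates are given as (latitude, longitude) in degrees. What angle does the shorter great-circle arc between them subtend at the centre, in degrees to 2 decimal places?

75.50°

In radians: φ₁ = -1.1433, φ₂ = -0.4023, Δλ = -106.119° = -1.8521 rad.
cos c = sin φ₁ sin φ₂ + cos φ₁ cos φ₂ cos Δλ = (-0.9100)(-0.3916) + (0.4146)(0.9202)(-0.2776) = 0.25040,
so c = arccos(0.25040) = 1.31770 rad.
So the angular separation is 75.50°.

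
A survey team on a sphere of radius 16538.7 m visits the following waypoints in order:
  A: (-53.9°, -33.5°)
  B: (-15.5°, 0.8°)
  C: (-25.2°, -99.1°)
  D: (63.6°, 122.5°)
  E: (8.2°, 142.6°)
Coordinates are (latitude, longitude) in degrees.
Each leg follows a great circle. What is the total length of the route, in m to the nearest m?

Leg A→B: central angle 0.8163 rad, distance 13499.7 m.
Leg B→C: central angle 1.6069 rad, distance 26576.5 m.
Leg C→D: central angle 2.3216 rad, distance 38396.3 m.
Leg D→E: central angle 0.9991 rad, distance 16524.2 m.
Total: 13499.7 + 26576.5 + 38396.3 + 16524.2 ≈ 94997 m.

94997 m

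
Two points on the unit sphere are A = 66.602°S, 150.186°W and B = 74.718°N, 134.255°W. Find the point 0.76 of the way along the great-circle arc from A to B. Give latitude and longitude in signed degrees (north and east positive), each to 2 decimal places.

40.89°, -141.73°

The central angle between A and B is δ = 2.4730 rad.
With f = 0.76, the slerp weights are sin((1−f)δ)/sin δ = 0.9022 and sin(fδ)/sin δ = 1.5369.
Weighted sum of the unit vectors: (0.9022)·(-0.3446,-0.1974,-0.9178) + (1.5369)·(-0.1839,-0.1888,0.9646) = (-0.5935, -0.4683, 0.6546).
Converting back: φ = atan2(z, √(x²+y²)) = 40.89°, λ = atan2(y, x) = -141.73°.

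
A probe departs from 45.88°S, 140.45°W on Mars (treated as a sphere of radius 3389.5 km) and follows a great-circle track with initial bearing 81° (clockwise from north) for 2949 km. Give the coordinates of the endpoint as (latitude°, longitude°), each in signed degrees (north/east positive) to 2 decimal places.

-22.31°, -85.76°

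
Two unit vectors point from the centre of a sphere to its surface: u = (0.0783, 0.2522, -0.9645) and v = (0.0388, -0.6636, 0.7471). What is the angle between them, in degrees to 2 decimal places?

152.24°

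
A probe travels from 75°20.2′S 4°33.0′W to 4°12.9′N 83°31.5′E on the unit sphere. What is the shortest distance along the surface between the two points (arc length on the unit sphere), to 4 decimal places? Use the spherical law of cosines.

1.6335

Let φ₁ = -1.3149 rad, φ₂ = 0.0736 rad, and Δλ = 1.5372 rad.
cos c = sin φ₁ sin φ₂ + cos φ₁ cos φ₂ cos Δλ = (-0.9674)(0.0735) + (0.2531)(0.9973)(0.0336) = -0.06263,
so c = arccos(-0.06263) = 1.63346 rad.
On the unit sphere the arc length equals the central angle: 1.6335.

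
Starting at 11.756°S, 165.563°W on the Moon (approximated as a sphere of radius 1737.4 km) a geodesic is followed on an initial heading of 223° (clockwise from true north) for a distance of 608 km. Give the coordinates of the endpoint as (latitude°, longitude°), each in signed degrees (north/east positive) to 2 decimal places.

Angular distance δ = d/R = 608/1737.4 = 0.34995 rad; initial bearing θ = 3.8921 rad.
sin φ₂ = sin φ₁ cos δ + cos φ₁ sin δ cos θ = (-0.2037)(0.9394) + (0.9790)(0.3428)(-0.7314) = -0.4369, so φ₂ = -25.90°.
Δλ = atan2(sin θ sin δ cos φ₁, cos δ − sin φ₁ sin φ₂) = atan2(-0.2289, 0.8504) = -15.067°.
λ₂ = -165.563° − 15.067° = -180.63° → 179.37° after wrapping to (−180°, 180°].

-25.90°, 179.37°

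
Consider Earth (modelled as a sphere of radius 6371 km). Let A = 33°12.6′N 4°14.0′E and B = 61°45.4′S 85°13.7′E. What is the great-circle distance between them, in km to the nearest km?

Let φ₁ = 0.5796 rad, φ₂ = -1.0779 rad, and Δλ = 1.4136 rad.
cos c = sin φ₁ sin φ₂ + cos φ₁ cos φ₂ cos Δλ = (0.5477)(-0.8809) + (0.8367)(0.4732)(0.1565) = -0.42053,
so c = arccos(-0.42053) = 2.00483 rad.
Distance = R·c = 6371 × 2.0048 ≈ 12773 km.

12773 km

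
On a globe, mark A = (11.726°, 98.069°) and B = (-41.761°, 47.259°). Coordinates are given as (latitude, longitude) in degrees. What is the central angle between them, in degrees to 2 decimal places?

In radians: φ₁ = 0.2047, φ₂ = -0.7289, Δλ = -50.810° = -0.8868 rad.
Haversine: a = sin²(Δφ/2) + cos φ₁ cos φ₂ sin²(Δλ/2) = 0.2025 + (0.9791)(0.7459)(0.1841) = 0.33692.
Central angle c = 2·arcsin(√a) = 1.23856 rad.
So the angular separation is 70.96°.

70.96°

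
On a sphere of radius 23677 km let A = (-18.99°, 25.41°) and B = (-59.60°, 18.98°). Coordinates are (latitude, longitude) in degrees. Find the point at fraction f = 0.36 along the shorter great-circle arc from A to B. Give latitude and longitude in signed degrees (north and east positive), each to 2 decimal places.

The central angle between A and B is δ = 0.7134 rad.
With f = 0.36, the slerp weights are sin((1−f)δ)/sin δ = 0.6737 and sin(fδ)/sin δ = 0.3882.
Weighted sum of the unit vectors: (0.6737)·(0.8541,0.4057,-0.3254) + (0.3882)·(0.4785,0.1646,-0.8625) = (0.7611, 0.3372, -0.5540).
Converting back: φ = atan2(z, √(x²+y²)) = -33.64°, λ = atan2(y, x) = 23.90°.

-33.64°, 23.90°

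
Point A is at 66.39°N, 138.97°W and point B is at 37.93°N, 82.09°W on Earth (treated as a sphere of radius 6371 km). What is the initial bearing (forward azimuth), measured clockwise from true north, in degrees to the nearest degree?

103°

Δλ = 56.880° = 0.9927 rad.
y = sin Δλ · cos φ₂ = (0.8375)(0.7888) = 0.6606
x = cos φ₁ sin φ₂ − sin φ₁ cos φ₂ cos Δλ = (0.4005)(0.6147) − (0.9163)(0.7888)(0.5464) = -0.1487
θ = atan2(y, x) = 102.69°, so the bearing is 103°.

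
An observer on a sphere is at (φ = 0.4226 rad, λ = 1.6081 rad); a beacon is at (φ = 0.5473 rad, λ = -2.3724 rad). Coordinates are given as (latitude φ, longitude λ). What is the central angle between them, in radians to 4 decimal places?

In radians: φ₁ = 0.4226, φ₂ = 0.5473, Δλ = 131.934° = 2.3027 rad.
Haversine: a = sin²(Δφ/2) + cos φ₁ cos φ₂ sin²(Δλ/2) = 0.0039 + (0.9120)(0.8539)(0.8341) = 0.65352.
Central angle c = 2·arcsin(√a) = 1.88287 rad.
So the angular separation is 1.8829 rad.

1.8829 rad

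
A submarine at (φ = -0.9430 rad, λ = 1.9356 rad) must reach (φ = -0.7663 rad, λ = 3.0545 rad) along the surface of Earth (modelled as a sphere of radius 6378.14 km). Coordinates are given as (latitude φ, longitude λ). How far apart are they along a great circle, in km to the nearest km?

Let φ₁ = -0.9430 rad, φ₂ = -0.7663 rad, and Δλ = 1.1189 rad.
cos c = sin φ₁ sin φ₂ + cos φ₁ cos φ₂ cos Δλ = (-0.8093)(-0.6935) + (0.5874)(0.7205)(0.4367) = 0.74604,
so c = arccos(0.74604) = 0.72870 rad.
Distance = R·c = 6378.14 × 0.7287 ≈ 4648 km.

4648 km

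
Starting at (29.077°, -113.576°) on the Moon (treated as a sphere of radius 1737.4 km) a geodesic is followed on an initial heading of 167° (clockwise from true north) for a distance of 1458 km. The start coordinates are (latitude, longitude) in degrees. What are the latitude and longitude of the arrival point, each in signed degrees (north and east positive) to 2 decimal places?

-18.00°, -103.44°

Angular distance δ = d/R = 1458/1737.4 = 0.83918 rad; initial bearing θ = 2.9147 rad.
sin φ₂ = sin φ₁ cos δ + cos φ₁ sin δ cos θ = (0.4860)(0.6681) + (0.8740)(0.7441)(-0.9744) = -0.3090, so φ₂ = -18.00°.
Δλ = atan2(sin θ sin δ cos φ₁, cos δ − sin φ₁ sin φ₂) = atan2(0.1463, 0.8182) = 10.137°.
λ₂ = -113.576° + 10.137° = -103.44°.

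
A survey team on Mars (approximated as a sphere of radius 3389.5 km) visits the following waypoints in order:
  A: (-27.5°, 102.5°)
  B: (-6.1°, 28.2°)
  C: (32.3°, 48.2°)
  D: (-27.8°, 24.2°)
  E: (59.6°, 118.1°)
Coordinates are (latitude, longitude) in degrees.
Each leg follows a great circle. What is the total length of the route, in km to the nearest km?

Leg A→B: central angle 1.2789 rad, distance 4335.0 km.
Leg B→C: central angle 0.7481 rad, distance 2535.6 km.
Leg C→D: central angle 1.1220 rad, distance 3803.2 km.
Leg D→E: central angle 2.0183 rad, distance 6841.0 km.
Total: 4335.0 + 2535.6 + 3803.2 + 6841.0 ≈ 17515 km.

17515 km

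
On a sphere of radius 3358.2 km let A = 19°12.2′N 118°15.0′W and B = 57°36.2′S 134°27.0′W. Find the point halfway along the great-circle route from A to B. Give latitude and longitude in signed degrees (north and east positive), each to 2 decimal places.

-19.37°, -124.10°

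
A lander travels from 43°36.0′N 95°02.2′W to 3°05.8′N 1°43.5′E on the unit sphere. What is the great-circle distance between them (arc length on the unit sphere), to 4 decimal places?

Let φ₁ = 0.7610 rad, φ₂ = 0.0540 rad, and Δλ = 1.6888 rad.
cos c = sin φ₁ sin φ₂ + cos φ₁ cos φ₂ cos Δλ = (0.6896)(0.0540) + (0.7242)(0.9985)(-0.1177) = -0.04789,
so c = arccos(-0.04789) = 1.61870 rad.
On the unit sphere the arc length equals the central angle: 1.6187.

1.6187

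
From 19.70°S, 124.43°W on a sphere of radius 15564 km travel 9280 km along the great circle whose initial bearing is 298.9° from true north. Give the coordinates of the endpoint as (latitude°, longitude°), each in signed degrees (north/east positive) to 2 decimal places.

Angular distance δ = d/R = 9280/15564 = 0.59625 rad; initial bearing θ = 5.2168 rad.
sin φ₂ = sin φ₁ cos δ + cos φ₁ sin δ cos θ = (-0.3371)(0.8274) + (0.9415)(0.5615)(0.4833) = -0.0234, so φ₂ = -1.34°.
Δλ = atan2(sin θ sin δ cos φ₁, cos δ − sin φ₁ sin φ₂) = atan2(-0.4628, 0.8196) = -29.455°.
λ₂ = -124.430° − 29.455° = -153.89°.

-1.34°, -153.89°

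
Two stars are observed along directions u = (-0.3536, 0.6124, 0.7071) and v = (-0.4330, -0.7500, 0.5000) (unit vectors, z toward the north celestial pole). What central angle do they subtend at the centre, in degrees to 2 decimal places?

u·v = 0.0474; |u| = 1.0000, |v| = 1.0000.
cos θ = (u·v)/(|u||v|) = 0.0474, so θ = 87.29°.

87.29°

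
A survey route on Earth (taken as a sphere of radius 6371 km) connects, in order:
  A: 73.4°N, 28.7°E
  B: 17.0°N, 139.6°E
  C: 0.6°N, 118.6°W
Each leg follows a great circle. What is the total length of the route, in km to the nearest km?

20078 km

Leg A→B: central angle 1.3870 rad, distance 8836.8 km.
Leg B→C: central angle 1.7645 rad, distance 11241.6 km.
Total: 8836.8 + 11241.6 ≈ 20078 km.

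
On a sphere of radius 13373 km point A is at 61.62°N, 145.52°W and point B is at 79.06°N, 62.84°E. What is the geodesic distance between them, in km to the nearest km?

8946 km

With latitudes φ₁ = 61.620°, φ₂ = 79.060° and longitude difference Δλ = -151.640°:
cos c = sin φ₁ sin φ₂ + cos φ₁ cos φ₂ cos Δλ = (0.8798)(0.9818) + (0.4753)(0.1898)(-0.8800) = 0.78445,
so c = arccos(0.78445) = 0.66899 rad.
Distance = R·c = 13373 × 0.6690 ≈ 8946 km.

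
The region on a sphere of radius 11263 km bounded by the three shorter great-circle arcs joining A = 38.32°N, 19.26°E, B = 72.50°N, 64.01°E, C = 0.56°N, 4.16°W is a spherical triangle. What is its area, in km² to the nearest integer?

12251479 km²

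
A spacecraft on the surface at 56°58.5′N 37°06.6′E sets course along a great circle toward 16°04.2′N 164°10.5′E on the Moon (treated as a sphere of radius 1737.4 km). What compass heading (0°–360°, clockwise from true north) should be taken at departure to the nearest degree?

50°

With φ₁ = 0.9944, φ₂ = 0.2805, Δλ = 2.2177 rad, the forward-azimuth formula gives
θ = atan2( sin Δλ cos φ₂ , cos φ₁ sin φ₂ − sin φ₁ cos φ₂ cos Δλ ) = atan2(0.7668, 0.6365) = 50.31°.
So the initial bearing is 50°.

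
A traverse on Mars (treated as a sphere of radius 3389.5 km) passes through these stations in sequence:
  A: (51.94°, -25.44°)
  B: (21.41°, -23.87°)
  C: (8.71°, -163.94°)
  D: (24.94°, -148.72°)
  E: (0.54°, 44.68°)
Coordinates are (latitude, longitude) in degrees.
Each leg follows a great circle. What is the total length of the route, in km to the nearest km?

Leg A→B: central angle 0.5333 rad, distance 1807.5 km.
Leg B→C: central angle 2.2789 rad, distance 7724.4 km.
Leg C→D: central angle 0.3799 rad, distance 1287.6 km.
Leg D→E: central angle 2.6426 rad, distance 8957.0 km.
Total: 1807.5 + 7724.4 + 1287.6 + 8957.0 ≈ 19776 km.

19776 km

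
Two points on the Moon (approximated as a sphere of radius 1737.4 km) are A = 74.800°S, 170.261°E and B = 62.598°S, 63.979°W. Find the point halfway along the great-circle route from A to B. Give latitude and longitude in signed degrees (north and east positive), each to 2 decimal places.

Central angle δ = 0.6661 rad. Interpolating on the sphere with fraction f = 0.5:
P = [sin((1−f)δ)·A + sin(fδ)·B] / sin δ = 0.5291·A + 0.5291·B in Cartesian coordinates,
giving P = (-0.0299, -0.1953, -0.9803), i.e. latitude -78.60°, longitude -98.70°.

-78.60°, -98.70°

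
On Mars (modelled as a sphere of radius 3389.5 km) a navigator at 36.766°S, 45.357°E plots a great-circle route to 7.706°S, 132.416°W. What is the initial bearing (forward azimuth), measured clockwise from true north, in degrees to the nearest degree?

With φ₁ = -0.6417, φ₂ = -0.1345, Δλ = -3.1027 rad, the forward-azimuth formula gives
θ = atan2( sin Δλ cos φ₂ , cos φ₁ sin φ₂ − sin φ₁ cos φ₂ cos Δλ ) = atan2(-0.0385, -0.7001) = -176.85°.
Adding 360° brings this into [0°, 360°): 183°.

183°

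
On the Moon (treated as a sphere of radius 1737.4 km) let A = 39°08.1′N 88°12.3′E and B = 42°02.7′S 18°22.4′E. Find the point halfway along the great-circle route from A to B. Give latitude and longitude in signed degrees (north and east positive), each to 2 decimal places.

-1.77°, 54.16°

The central angle between A and B is δ = 1.7968 rad.
With f = 0.5, the slerp weights are sin((1−f)δ)/sin δ = 0.8027 and sin(fδ)/sin δ = 0.8027.
Weighted sum of the unit vectors: (0.8027)·(0.0243,0.7753,0.6311) + (0.8027)·(0.7048,0.2341,-0.6697) = (0.5853, 0.8103, -0.0310).
Converting back: φ = atan2(z, √(x²+y²)) = -1.77°, λ = atan2(y, x) = 54.16°.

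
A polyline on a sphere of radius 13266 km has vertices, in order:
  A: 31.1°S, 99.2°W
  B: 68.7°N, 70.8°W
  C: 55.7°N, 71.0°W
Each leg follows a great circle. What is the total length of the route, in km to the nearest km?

26623 km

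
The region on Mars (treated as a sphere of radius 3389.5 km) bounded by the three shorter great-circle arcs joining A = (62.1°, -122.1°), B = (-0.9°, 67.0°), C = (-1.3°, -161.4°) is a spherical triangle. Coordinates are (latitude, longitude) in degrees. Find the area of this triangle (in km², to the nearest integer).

29220610 km²

Side lengths (central angles): a = 2.2960, b = 1.2218, c = 2.0667 rad; semiperimeter s = 2.7923.
By l'Huilier's theorem, tan(E/4) = √[tan(s/2) tan((s−a)/2) tan((s−b)/2) tan((s−c)/2)], giving spherical excess E = 2.5434 rad.
Area = E·R² = 2.5434 × (3389.5)² ≈ 29220610 km².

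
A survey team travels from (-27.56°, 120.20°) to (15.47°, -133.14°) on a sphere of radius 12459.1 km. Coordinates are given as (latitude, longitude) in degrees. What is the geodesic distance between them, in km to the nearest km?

24271 km

In radians: φ₁ = -0.4810, φ₂ = 0.2700, Δλ = 106.660° = 1.8616 rad.
cos c = sin φ₁ sin φ₂ + cos φ₁ cos φ₂ cos Δλ = (-0.4627)(0.2667) + (0.8865)(0.9638)(-0.2867) = -0.36836,
so c = arccos(-0.36836) = 1.94804 rad.
Distance = R·c = 12459.1 × 1.9480 ≈ 24271 km.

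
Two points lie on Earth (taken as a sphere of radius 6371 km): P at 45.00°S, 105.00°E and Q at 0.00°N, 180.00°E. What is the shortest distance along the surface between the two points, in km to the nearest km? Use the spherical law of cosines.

8835 km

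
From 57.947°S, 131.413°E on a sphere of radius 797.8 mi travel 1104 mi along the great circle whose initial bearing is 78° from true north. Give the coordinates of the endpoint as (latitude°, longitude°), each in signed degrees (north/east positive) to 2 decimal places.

-2.82°, -154.38°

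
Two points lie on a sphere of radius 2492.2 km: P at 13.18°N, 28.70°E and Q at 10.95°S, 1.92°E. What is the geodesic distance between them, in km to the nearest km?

1561 km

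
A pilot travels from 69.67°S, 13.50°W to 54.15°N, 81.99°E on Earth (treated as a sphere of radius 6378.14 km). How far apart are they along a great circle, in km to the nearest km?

With latitudes φ₁ = -69.670°, φ₂ = 54.150° and longitude difference Δλ = 95.490°:
cos c = sin φ₁ sin φ₂ + cos φ₁ cos φ₂ cos Δλ = (-0.9377)(0.8106) + (0.3474)(0.5857)(-0.0957) = -0.77953,
so c = arccos(-0.77953) = 2.46471 rad.
Distance = R·c = 6378.14 × 2.4647 ≈ 15720 km.

15720 km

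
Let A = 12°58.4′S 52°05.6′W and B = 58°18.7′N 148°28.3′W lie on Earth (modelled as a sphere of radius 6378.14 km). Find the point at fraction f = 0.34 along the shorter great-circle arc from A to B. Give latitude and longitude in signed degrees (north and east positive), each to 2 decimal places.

The central angle between A and B is δ = 1.8213 rad.
With f = 0.34, the slerp weights are sin((1−f)δ)/sin δ = 0.9628 and sin(fδ)/sin δ = 0.5991.
Weighted sum of the unit vectors: (0.9628)·(0.5987,-0.7689,-0.2245) + (0.5991)·(-0.4478,-0.2747,0.8509) = (0.3082, -0.9049, 0.2936).
Converting back: φ = atan2(z, √(x²+y²)) = 17.08°, λ = atan2(y, x) = -71.19°.

17.08°, -71.19°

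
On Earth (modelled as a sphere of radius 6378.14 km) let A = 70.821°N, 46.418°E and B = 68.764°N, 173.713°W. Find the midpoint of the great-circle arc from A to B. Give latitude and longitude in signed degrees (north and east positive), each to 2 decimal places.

The central angle between A and B is δ = 0.6610 rad.
With f = 0.5, the slerp weights are sin((1−f)δ)/sin δ = 0.5286 and sin(fδ)/sin δ = 0.5286.
Weighted sum of the unit vectors: (0.5286)·(0.2265,0.2380,0.9445) + (0.5286)·(-0.3600,-0.0397,0.9321) = (-0.0706, 0.1048, 0.9920).
Converting back: φ = atan2(z, √(x²+y²)) = 82.74°, λ = atan2(y, x) = 123.96°.

82.74°, 123.96°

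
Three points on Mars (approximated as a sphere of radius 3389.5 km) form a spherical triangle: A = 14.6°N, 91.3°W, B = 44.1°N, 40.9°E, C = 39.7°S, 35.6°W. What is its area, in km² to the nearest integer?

21599642 km²

Side lengths (central angles): a = 1.8918, b = 1.3093, c = 1.8665 rad; semiperimeter s = 2.5338.
By l'Huilier's theorem, tan(E/4) = √[tan(s/2) tan((s−a)/2) tan((s−b)/2) tan((s−c)/2)], giving spherical excess E = 1.8801 rad.
Area = E·R² = 1.8801 × (3389.5)² ≈ 21599642 km².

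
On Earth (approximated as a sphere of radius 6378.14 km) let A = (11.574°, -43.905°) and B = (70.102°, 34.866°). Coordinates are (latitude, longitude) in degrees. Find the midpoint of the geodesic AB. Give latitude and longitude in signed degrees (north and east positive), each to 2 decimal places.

The central angle between A and B is δ = 1.3144 rad.
With f = 0.5, the slerp weights are sin((1−f)δ)/sin δ = 0.6316 and sin(fδ)/sin δ = 0.6316.
Weighted sum of the unit vectors: (0.6316)·(0.7058,-0.6794,0.2006) + (0.6316)·(0.2793,0.1946,0.9403) = (0.6221, -0.3062, 0.7206).
Converting back: φ = atan2(z, √(x²+y²)) = 46.10°, λ = atan2(y, x) = -26.20°.

46.10°, -26.20°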